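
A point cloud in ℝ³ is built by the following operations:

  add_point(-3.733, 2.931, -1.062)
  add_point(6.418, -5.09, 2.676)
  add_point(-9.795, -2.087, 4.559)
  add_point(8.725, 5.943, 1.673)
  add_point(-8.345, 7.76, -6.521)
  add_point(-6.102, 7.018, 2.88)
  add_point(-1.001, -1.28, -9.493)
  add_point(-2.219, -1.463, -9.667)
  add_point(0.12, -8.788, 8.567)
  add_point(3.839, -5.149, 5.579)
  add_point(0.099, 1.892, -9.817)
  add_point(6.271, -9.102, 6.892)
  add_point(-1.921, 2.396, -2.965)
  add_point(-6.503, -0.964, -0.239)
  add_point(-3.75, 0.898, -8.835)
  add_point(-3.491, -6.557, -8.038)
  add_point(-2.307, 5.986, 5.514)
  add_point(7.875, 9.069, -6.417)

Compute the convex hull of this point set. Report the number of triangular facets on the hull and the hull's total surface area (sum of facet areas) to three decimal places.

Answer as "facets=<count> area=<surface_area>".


facets=22 area=1057.307

Extreme-point indices: [1, 2, 3, 4, 5, 6, 7, 8, 10, 11, 15, 16, 17] — 13 of 18 on the boundary.

Area of each hull facet:
  f1: (p16, p11, p3) → 91.1963
  f2: (p15, p4, p2) → 96.8084
  f3: (p1, p11, p3) → 22.1106
  f4: (p1, p15, p11) → 38.2764
  f5: (p17, p4, p10) → 59.6903
  f6: (p17, p1, p3) → 44.9250
  f7: (p17, p16, p3) → 49.7448
  f8: (p8, p16, p2) → 68.7050
  f9: (p8, p16, p11) → 48.2258
  f10: (p8, p15, p2) → 90.8641
  f11: (p8, p15, p11) → 54.6415
  f12: (p7, p4, p10) → 22.0307
  f13: (p7, p15, p4) → 26.6621
  f14: (p5, p17, p4) → 76.7428
  f15: (p5, p17, p16) → 37.7784
  f16: (p5, p4, p2) → 47.7820
  f17: (p5, p16, p2) → 23.5907
  f18: (p6, p1, p15) → 43.2921
  f19: (p6, p17, p1) → 98.0287
  f20: (p6, p17, p10) → 11.0941
  f21: (p6, p7, p10) → 1.8794
  f22: (p6, p7, p15) → 3.2376
Σ area = 1057.307

Check V−E+F: 13 − 33 + 22 = 2.


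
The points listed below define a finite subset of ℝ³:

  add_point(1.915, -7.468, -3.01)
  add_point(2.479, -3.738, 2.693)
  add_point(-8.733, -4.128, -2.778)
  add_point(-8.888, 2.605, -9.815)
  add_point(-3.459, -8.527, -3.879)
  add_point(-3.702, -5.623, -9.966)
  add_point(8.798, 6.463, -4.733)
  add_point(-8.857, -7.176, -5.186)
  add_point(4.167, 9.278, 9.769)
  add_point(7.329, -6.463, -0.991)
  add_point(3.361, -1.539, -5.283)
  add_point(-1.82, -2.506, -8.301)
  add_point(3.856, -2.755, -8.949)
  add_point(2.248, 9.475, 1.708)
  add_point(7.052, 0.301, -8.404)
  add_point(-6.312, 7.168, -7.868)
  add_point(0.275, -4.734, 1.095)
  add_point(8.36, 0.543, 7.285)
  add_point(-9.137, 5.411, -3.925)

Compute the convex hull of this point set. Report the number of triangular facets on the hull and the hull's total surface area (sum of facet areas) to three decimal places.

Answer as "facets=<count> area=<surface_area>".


Extreme-point indices: [0, 1, 2, 3, 4, 5, 6, 7, 8, 9, 12, 13, 14, 15, 16, 17, 18] — 17 of 19 on the boundary.

Triangle areas on the boundary:
  f1: (p13, p8, p6) → 35.0667
  f2: (p2, p8, p18) → 93.3285
  f3: (p17, p8, p6) → 66.2863
  f4: (p17, p9, p6) → 67.0929
  f5: (p15, p13, p6) → 62.7660
  f6: (p15, p8, p18) → 50.0181
  f7: (p15, p13, p8) → 27.4768
  f8: (p14, p9, p6) → 36.3887
  f9: (p14, p15, p6) → 54.4958
  f10: (p0, p9, p4) → 3.1415
  f11: (p0, p5, p4) → 18.6305
  f12: (p0, p5, p9) → 16.2168
  f13: (p3, p15, p18) → 13.9071
  f14: (p3, p14, p5) → 60.0990
  f15: (p3, p14, p15) → 42.0089
  f16: (p7, p5, p4) → 18.1246
  f17: (p7, p3, p5) → 34.2381
  f18: (p7, p2, p18) → 13.2944
  f19: (p7, p3, p18) → 35.3254
  f20: (p1, p9, p4) → 33.3245
  f21: (p1, p17, p9) → 28.6987
  f22: (p1, p2, p8) → 87.6144
  f23: (p1, p17, p8) → 41.2945
  f24: (p12, p5, p9) → 36.5902
  f25: (p12, p14, p9) → 20.9323
  f26: (p12, p14, p5) → 7.0217
  f27: (p16, p7, p2) → 18.5999
  f28: (p16, p1, p2) → 6.4004
  f29: (p16, p7, p4) → 17.8202
  f30: (p16, p1, p4) → 3.4540
Σ area = 1049.657

Check V−E+F: 17 − 45 + 30 = 2.

facets=30 area=1049.657


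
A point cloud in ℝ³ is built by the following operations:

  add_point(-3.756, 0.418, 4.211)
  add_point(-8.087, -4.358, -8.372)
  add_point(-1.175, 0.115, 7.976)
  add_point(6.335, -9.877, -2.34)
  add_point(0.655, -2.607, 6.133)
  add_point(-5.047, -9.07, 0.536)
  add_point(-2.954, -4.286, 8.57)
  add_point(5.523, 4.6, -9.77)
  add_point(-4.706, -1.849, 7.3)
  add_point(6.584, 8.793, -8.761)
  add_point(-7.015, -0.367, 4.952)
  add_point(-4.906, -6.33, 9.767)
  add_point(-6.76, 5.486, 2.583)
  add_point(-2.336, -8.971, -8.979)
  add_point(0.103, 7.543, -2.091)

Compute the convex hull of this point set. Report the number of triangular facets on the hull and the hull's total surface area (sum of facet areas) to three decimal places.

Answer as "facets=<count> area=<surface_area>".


facets=20 area=936.682

12 of the 15 inputs are extreme points: [1, 2, 3, 4, 5, 7, 9, 10, 11, 12, 13, 14].

Per-facet area ½‖(b−a)×(c−a)‖:
  f1: (p12, p9, p1) → 126.4839
  f2: (p4, p3, p9) → 117.0320
  f3: (p4, p11, p3) → 44.3068
  f4: (p10, p11, p1) → 51.1879
  f5: (p10, p12, p1) → 43.8994
  f6: (p10, p12, p11) → 10.3505
  f7: (p7, p3, p9) → 24.9806
  f8: (p7, p13, p3) → 82.2310
  f9: (p7, p9, p1) → 26.0563
  f10: (p7, p13, p1) → 57.4585
  f11: (p5, p11, p3) → 55.0100
  f12: (p5, p13, p3) → 50.4362
  f13: (p5, p11, p1) → 36.7780
  f14: (p5, p13, p1) → 35.0706
  f15: (p14, p12, p9) → 9.0056
  f16: (p2, p12, p11) → 34.2026
  f17: (p2, p4, p11) → 13.9233
  f18: (p2, p14, p12) → 40.3660
  f19: (p2, p4, p9) → 36.8249
  f20: (p2, p14, p9) → 41.0778
Σ area = 936.682

Check V−E+F: 12 − 30 + 20 = 2.


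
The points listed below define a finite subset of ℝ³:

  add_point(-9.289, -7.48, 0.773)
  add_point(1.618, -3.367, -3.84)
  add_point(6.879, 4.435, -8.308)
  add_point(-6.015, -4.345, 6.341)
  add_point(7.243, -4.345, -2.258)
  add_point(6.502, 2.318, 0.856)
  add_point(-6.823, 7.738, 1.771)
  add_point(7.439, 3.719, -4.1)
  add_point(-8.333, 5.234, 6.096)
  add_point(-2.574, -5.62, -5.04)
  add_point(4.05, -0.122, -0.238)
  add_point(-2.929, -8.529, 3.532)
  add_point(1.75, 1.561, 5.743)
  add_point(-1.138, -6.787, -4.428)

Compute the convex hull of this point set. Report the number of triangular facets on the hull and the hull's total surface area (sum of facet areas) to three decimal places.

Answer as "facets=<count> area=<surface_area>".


Points on the hull: [0, 2, 3, 4, 5, 6, 7, 8, 9, 11, 12, 13] (12 of 14).

Triangle areas on the boundary:
  f1: (p2, p6, p7) → 33.6022
  f2: (p2, p4, p7) → 16.4987
  f3: (p8, p6, p0) → 35.6992
  f4: (p8, p3, p0) → 33.7858
  f5: (p11, p3, p0) → 19.0535
  f6: (p13, p2, p4) → 47.9118
  f7: (p13, p11, p0) → 28.5839
  f8: (p13, p11, p4) → 37.5097
  f9: (p12, p8, p6) → 27.7715
  f10: (p12, p8, p3) → 44.1182
  f11: (p12, p11, p3) → 28.8753
  f12: (p12, p11, p4) → 59.0266
  f13: (p9, p13, p0) → 8.6234
  f14: (p9, p13, p2) → 13.8204
  f15: (p9, p6, p0) → 67.3167
  f16: (p9, p2, p6) → 104.5049
  f17: (p5, p6, p7) → 37.4319
  f18: (p5, p12, p6) → 37.8041
  f19: (p5, p4, p7) → 19.0473
  f20: (p5, p12, p4) → 24.4061
Σ area = 725.391

Check V−E+F: 12 − 30 + 20 = 2.

facets=20 area=725.391


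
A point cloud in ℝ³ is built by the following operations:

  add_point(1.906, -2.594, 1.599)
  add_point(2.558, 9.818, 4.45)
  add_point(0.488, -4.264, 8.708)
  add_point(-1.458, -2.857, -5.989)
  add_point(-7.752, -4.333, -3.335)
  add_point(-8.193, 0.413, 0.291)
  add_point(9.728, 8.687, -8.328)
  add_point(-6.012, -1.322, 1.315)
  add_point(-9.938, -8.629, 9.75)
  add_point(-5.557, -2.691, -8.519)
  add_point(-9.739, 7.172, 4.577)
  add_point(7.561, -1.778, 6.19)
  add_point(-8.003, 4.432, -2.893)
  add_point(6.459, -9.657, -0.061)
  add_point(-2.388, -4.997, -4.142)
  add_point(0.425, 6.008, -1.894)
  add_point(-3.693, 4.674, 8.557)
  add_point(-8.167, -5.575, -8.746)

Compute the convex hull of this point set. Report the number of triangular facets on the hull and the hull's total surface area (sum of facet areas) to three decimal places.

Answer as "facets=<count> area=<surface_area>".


facets=18 area=1280.084

Points on the hull: [1, 2, 6, 8, 9, 10, 11, 12, 13, 16, 17] (11 of 18).

Area of each hull facet:
  f1: (p17, p13, p8) → 147.3371
  f2: (p17, p13, p6) → 171.3061
  f3: (p11, p13, p6) → 91.1497
  f4: (p9, p17, p6) → 7.4144
  f5: (p9, p12, p6) → 86.7311
  f6: (p9, p12, p17) → 16.6081
  f7: (p10, p16, p8) → 56.4506
  f8: (p10, p17, p8) → 138.9316
  f9: (p10, p12, p17) → 31.2038
  f10: (p10, p12, p6) → 71.4914
  f11: (p2, p16, p8) → 55.9652
  f12: (p2, p16, p11) → 38.8684
  f13: (p2, p13, p8) → 63.1632
  f14: (p2, p11, p13) → 39.5834
  f15: (p1, p11, p6) → 92.7146
  f16: (p1, p16, p11) → 55.0698
  f17: (p1, p10, p6) → 81.6070
  f18: (p1, p10, p16) → 34.4882
Σ area = 1280.084

Euler: V−E+F = 11−27+18 = 2.


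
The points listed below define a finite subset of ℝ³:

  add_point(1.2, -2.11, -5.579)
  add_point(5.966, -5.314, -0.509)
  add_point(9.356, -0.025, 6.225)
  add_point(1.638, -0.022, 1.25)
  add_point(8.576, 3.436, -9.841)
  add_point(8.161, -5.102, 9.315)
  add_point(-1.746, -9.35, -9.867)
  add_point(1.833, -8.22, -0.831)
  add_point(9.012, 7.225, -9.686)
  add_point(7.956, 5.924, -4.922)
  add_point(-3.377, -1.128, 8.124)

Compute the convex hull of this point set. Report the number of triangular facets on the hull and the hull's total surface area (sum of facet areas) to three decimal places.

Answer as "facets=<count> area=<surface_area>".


Hull vertices (10/11): indices [0, 1, 2, 4, 5, 6, 7, 8, 9, 10].

Area of each hull facet:
  f1: (p5, p2, p10) → 36.8233
  f2: (p9, p2, p10) → 81.9793
  f3: (p9, p8, p10) → 22.0608
  f4: (p9, p8, p2) → 12.2193
  f5: (p0, p6, p10) → 58.9966
  f6: (p0, p8, p10) → 83.2751
  f7: (p0, p8, p6) → 44.1315
  f8: (p7, p6, p10) → 50.3763
  f9: (p7, p5, p10) → 66.4668
  f10: (p4, p8, p6) → 16.8129
  f11: (p4, p8, p2) → 30.9781
  f12: (p4, p5, p2) → 37.2673
  f13: (p1, p4, p6) → 81.8929
  f14: (p1, p4, p5) → 50.5187
  f15: (p1, p7, p6) → 22.4351
  f16: (p1, p7, p5) → 24.6631
Σ area = 720.897

Euler characteristic 10−24+16 = 2 ✓

facets=16 area=720.897


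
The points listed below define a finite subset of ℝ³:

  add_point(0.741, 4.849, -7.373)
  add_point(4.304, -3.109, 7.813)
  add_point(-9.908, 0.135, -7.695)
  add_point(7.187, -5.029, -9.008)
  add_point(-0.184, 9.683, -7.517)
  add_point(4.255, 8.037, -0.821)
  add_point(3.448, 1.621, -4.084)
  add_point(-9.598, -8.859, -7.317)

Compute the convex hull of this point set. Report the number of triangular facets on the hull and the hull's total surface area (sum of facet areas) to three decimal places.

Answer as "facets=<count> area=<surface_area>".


Points on the hull: [1, 2, 3, 4, 5, 7] (6 of 8).

Area of each hull facet:
  f1: (p4, p3, p2) → 107.1688
  f2: (p7, p3, p2) → 76.4635
  f3: (p7, p1, p2) → 93.8039
  f4: (p7, p1, p3) → 144.4287
  f5: (p5, p4, p2) → 54.0177
  f6: (p5, p1, p2) → 123.3825
  f7: (p5, p4, p3) → 63.5506
  f8: (p5, p1, p3) → 104.0793
Σ area = 766.895

Euler characteristic 6−12+8 = 2 ✓

facets=8 area=766.895


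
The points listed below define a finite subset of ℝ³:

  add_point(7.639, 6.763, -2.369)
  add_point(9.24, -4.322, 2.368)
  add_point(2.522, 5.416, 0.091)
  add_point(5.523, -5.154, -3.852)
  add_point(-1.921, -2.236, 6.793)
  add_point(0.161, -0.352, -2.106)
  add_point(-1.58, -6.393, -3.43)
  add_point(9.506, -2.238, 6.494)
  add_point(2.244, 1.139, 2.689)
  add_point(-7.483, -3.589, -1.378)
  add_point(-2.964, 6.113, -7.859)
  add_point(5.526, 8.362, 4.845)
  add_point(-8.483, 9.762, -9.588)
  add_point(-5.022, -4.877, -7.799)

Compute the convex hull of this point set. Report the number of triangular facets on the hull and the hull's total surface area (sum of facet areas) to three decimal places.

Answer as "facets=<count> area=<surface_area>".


facets=18 area=870.801

Points on the hull: [0, 1, 3, 4, 6, 7, 9, 10, 11, 12, 13] (11 of 14).

Triangle areas on the boundary:
  f1: (p11, p4, p12) → 128.4336
  f2: (p11, p4, p7) → 61.4024
  f3: (p0, p11, p12) → 68.5315
  f4: (p0, p11, p7) → 43.4491
  f5: (p9, p4, p12) → 73.4347
  f6: (p9, p4, p6) → 33.6128
  f7: (p13, p9, p12) → 52.3914
  f8: (p13, p9, p6) → 18.1370
  f9: (p3, p13, p6) → 18.0560
  f10: (p1, p0, p7) → 28.1087
  f11: (p1, p3, p0) → 42.3694
  f12: (p1, p3, p6) → 23.2359
  f13: (p1, p4, p7) → 26.4477
  f14: (p1, p4, p6) → 60.7705
  f15: (p10, p13, p12) → 35.4054
  f16: (p10, p3, p13) → 62.2890
  f17: (p10, p0, p12) → 24.3835
  f18: (p10, p3, p0) → 70.3423
Σ area = 870.801

Check V−E+F: 11 − 27 + 18 = 2.


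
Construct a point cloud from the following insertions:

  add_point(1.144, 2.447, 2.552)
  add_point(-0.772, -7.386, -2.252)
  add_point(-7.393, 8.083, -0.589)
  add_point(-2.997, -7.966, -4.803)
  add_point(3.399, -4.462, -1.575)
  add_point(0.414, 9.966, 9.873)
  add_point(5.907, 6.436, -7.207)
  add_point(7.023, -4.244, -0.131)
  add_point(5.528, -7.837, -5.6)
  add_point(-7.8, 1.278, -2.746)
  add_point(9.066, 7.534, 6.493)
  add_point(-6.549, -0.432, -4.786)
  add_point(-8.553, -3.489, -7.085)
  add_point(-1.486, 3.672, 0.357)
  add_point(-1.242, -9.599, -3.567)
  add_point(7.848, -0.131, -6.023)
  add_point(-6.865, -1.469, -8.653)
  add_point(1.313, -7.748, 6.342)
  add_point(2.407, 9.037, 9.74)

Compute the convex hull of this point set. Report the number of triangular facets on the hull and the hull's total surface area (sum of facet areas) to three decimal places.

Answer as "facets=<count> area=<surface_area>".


facets=24 area=1045.037

Points on the hull: [2, 3, 5, 6, 7, 8, 9, 10, 12, 14, 15, 16, 17, 18] (14 of 19).

Area of each hull facet:
  f1: (p6, p5, p10) → 66.8338
  f2: (p17, p14, p12) → 48.4059
  f3: (p8, p17, p14) → 37.8782
  f4: (p8, p16, p6) → 91.7930
  f5: (p18, p5, p10) → 3.5112
  f6: (p18, p17, p10) → 63.2222
  f7: (p18, p17, p5) → 17.5842
  f8: (p2, p6, p5) → 97.2989
  f9: (p2, p16, p6) → 85.4082
  f10: (p2, p16, p12) → 18.9510
  f11: (p15, p6, p10) → 48.4132
  f12: (p15, p8, p6) → 15.5291
  f13: (p3, p16, p12) → 11.3618
  f14: (p3, p8, p16) → 33.2951
  f15: (p3, p14, p12) → 1.7984
  f16: (p3, p8, p14) → 9.2726
  f17: (p9, p17, p12) → 50.9829
  f18: (p9, p2, p12) → 9.7533
  f19: (p9, p17, p5) → 124.8261
  f20: (p9, p2, p5) → 43.0309
  f21: (p7, p15, p10) → 49.1107
  f22: (p7, p15, p8) → 22.8808
  f23: (p7, p17, p10) → 63.4572
  f24: (p7, p8, p17) → 30.4391
Σ area = 1045.037

Check V−E+F: 14 − 36 + 24 = 2.


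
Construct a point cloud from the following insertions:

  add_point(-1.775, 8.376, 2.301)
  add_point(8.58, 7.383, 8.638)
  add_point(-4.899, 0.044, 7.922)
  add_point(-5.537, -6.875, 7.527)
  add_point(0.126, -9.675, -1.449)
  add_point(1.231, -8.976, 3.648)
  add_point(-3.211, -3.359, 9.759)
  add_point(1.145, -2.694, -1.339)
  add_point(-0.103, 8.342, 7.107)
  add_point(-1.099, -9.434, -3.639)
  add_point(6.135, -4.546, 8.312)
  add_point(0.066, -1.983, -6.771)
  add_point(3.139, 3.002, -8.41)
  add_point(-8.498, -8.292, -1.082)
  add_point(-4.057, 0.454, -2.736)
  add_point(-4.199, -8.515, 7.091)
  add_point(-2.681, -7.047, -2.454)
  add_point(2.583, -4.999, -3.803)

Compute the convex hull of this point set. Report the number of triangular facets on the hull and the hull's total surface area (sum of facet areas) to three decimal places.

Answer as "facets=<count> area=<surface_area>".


Extreme-point indices: [0, 1, 2, 3, 4, 5, 6, 8, 9, 10, 11, 12, 13, 14, 15, 17] — 16 of 18 on the boundary.

Per-facet area ½‖(b−a)×(c−a)‖:
  f1: (p12, p0, p1) → 78.6664
  f2: (p14, p0, p13) → 32.3346
  f3: (p14, p12, p13) → 35.0128
  f4: (p14, p12, p0) → 45.7703
  f5: (p17, p9, p12) → 18.5667
  f6: (p8, p0, p1) → 19.7283
  f7: (p8, p6, p1) → 54.6474
  f8: (p10, p6, p1) → 57.9079
  f9: (p10, p15, p5) → 25.7190
  f10: (p10, p15, p6) → 28.0625
  f11: (p10, p12, p1) → 106.4289
  f12: (p10, p17, p12) → 52.7537
  f13: (p11, p12, p13) → 14.8294
  f14: (p11, p9, p13) → 32.0456
  f15: (p11, p9, p12) → 9.5281
  f16: (p4, p17, p9) → 7.1031
  f17: (p4, p15, p5) → 15.8871
  f18: (p4, p10, p5) → 13.8663
  f19: (p4, p10, p17) → 35.4437
  f20: (p4, p9, p13) → 9.7948
  f21: (p4, p15, p13) → 36.5332
  f22: (p2, p8, p0) → 24.3989
  f23: (p2, p8, p6) → 17.1685
  f24: (p2, p0, p13) → 65.5903
  f25: (p3, p15, p6) → 4.8245
  f26: (p3, p2, p6) → 9.8693
  f27: (p3, p15, p13) → 9.8990
  f28: (p3, p2, p13) → 31.1604
Σ area = 893.541

Euler: V−E+F = 16−42+28 = 2.

facets=28 area=893.541


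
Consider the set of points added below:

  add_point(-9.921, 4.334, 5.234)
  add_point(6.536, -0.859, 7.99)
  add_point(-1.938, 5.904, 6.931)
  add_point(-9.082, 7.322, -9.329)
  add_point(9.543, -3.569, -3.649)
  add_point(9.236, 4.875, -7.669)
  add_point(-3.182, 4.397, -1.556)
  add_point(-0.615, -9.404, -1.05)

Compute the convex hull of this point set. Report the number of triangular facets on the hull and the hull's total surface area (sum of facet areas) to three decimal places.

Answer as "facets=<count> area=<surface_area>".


facets=10 area=908.966

7 of the 8 inputs are extreme points: [0, 1, 2, 3, 4, 5, 7].

Per-facet area ½‖(b−a)×(c−a)‖:
  f1: (p3, p7, p0) → 128.8455
  f2: (p3, p7, p4) → 121.8373
  f3: (p1, p7, p0) → 115.3533
  f4: (p1, p7, p4) → 70.4297
  f5: (p5, p3, p4) → 85.2328
  f6: (p5, p1, p4) → 56.4964
  f7: (p2, p3, p0) → 61.5159
  f8: (p2, p5, p3) → 144.2781
  f9: (p2, p1, p0) → 34.4098
  f10: (p2, p5, p1) → 90.5672
Σ area = 908.966

Euler characteristic 7−15+10 = 2 ✓


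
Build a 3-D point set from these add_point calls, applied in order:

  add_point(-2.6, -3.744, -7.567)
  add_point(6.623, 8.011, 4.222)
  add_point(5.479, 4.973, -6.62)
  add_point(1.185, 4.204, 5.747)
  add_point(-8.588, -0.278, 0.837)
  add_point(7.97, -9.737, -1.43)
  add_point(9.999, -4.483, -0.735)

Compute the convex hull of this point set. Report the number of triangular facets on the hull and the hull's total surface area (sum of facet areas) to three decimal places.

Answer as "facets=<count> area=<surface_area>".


facets=10 area=608.370

Hull vertices (7/7): indices [0, 1, 2, 3, 4, 5, 6].

Area of each hull facet:
  f1: (p2, p1, p4) → 91.6766
  f2: (p2, p0, p4) → 64.6925
  f3: (p2, p1, p6) → 64.9731
  f4: (p3, p1, p4) → 25.2352
  f5: (p3, p1, p6) → 45.9392
  f6: (p5, p3, p4) → 99.7416
  f7: (p5, p3, p6) → 36.2089
  f8: (p5, p0, p4) → 72.2881
  f9: (p5, p2, p6) → 28.8375
  f10: (p5, p2, p0) → 78.7769
Σ area = 608.370

Euler: V−E+F = 7−15+10 = 2.


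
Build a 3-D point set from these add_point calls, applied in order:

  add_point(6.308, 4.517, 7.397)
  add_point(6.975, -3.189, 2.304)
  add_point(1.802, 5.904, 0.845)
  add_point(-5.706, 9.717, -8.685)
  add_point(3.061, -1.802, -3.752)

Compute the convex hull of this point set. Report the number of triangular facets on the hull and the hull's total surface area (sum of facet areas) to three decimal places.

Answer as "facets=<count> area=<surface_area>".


facets=6 area=267.639

Extreme-point indices: [0, 1, 2, 3, 4] — 5 of 5 on the boundary.

Area of each hull facet:
  f1: (p0, p1, p3) → 94.5200
  f2: (p4, p1, p3) → 39.3195
  f3: (p4, p0, p1) → 32.8502
  f4: (p2, p0, p3) → 7.4712
  f5: (p2, p4, p3) → 57.5614
  f6: (p2, p4, p0) → 35.9168
Σ area = 267.639

Check V−E+F: 5 − 9 + 6 = 2.


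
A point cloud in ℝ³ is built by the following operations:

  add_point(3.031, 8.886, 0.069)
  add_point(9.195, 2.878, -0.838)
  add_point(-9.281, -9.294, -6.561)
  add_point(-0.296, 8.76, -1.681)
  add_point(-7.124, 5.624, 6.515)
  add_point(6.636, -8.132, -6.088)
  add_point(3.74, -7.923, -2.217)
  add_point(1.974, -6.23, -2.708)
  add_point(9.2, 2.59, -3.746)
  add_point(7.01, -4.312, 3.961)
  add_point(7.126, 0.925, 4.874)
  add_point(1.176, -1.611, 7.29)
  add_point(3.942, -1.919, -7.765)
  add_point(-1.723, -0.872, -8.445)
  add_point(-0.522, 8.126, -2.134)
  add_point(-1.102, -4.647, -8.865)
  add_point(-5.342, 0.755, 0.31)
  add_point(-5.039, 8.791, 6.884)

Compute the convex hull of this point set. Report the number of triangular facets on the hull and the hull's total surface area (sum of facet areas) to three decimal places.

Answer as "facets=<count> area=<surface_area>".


Points on the hull: [0, 1, 2, 3, 4, 5, 6, 8, 9, 10, 11, 12, 13, 14, 15, 17] (16 of 18).

Triangle areas on the boundary:
  f1: (p4, p11, p2) → 102.6274
  f2: (p1, p0, p8) → 12.4536
  f3: (p1, p5, p8) → 15.7079
  f4: (p17, p4, p11) → 20.8561
  f5: (p3, p0, p8) → 16.8424
  f6: (p3, p13, p8) → 61.3272
  f7: (p3, p17, p0) → 18.4085
  f8: (p6, p11, p2) → 80.2462
  f9: (p6, p5, p2) → 31.7458
  f10: (p12, p13, p8) → 18.6096
  f11: (p12, p5, p8) → 27.7072
  f12: (p9, p1, p5) → 46.9087
  f13: (p9, p6, p11) → 27.9194
  f14: (p9, p6, p5) → 17.4525
  f15: (p14, p13, p2) → 51.8703
  f16: (p14, p3, p13) → 0.7750
  f17: (p14, p4, p2) → 107.0609
  f18: (p14, p17, p4) → 19.1504
  f19: (p14, p3, p17) → 3.7115
  f20: (p15, p12, p13) → 10.5693
  f21: (p15, p12, p5) → 20.3537
  f22: (p15, p13, p2) → 17.7290
  f23: (p15, p5, p2) → 38.1535
  f24: (p10, p9, p11) → 17.3881
  f25: (p10, p9, p1) → 16.7612
  f26: (p10, p17, p11) → 41.5775
  f27: (p10, p1, p0) → 27.4417
  f28: (p10, p17, p0) → 53.6622
Σ area = 925.017

Euler characteristic 16−42+28 = 2 ✓

facets=28 area=925.017


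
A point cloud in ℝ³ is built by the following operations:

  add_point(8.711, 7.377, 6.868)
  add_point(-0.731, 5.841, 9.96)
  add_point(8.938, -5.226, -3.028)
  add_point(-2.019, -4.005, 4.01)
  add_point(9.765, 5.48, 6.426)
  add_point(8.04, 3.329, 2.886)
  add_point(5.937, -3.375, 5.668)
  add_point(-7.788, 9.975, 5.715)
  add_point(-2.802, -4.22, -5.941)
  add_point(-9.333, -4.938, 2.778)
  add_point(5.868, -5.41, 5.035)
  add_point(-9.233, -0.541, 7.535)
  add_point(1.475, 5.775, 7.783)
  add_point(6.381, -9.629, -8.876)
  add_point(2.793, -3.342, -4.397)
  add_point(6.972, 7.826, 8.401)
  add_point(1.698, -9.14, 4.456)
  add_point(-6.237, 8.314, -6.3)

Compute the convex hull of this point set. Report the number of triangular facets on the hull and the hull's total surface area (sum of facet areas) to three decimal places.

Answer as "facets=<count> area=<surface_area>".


facets=26 area=1148.968

15 of the 18 inputs are extreme points: [0, 1, 2, 4, 5, 6, 7, 8, 9, 10, 11, 13, 15, 16, 17].

Per-facet area ½‖(b−a)×(c−a)‖:
  f1: (p17, p7, p9) → 88.8478
  f2: (p8, p13, p9) → 44.4219
  f3: (p8, p17, p9) → 70.7822
  f4: (p8, p17, p13) → 52.4285
  f5: (p15, p1, p7) → 31.6865
  f6: (p16, p13, p9) → 82.8194
  f7: (p5, p17, p13) → 151.8487
  f8: (p5, p2, p13) → 20.3578
  f9: (p5, p2, p4) → 13.8388
  f10: (p0, p17, p7) → 102.0460
  f11: (p0, p15, p7) → 13.9085
  f12: (p0, p15, p4) → 2.0028
  f13: (p0, p5, p4) → 4.5856
  f14: (p0, p5, p17) → 48.8879
  f15: (p10, p2, p4) → 50.2472
  f16: (p10, p2, p13) → 27.3670
  f17: (p10, p16, p13) → 39.4491
  f18: (p10, p16, p1) → 38.2445
  f19: (p11, p16, p9) → 38.3355
  f20: (p11, p16, p1) → 76.1399
  f21: (p11, p7, p9) → 29.3473
  f22: (p11, p1, p7) → 45.1869
  f23: (p6, p15, p4) → 19.2159
  f24: (p6, p10, p4) → 4.2914
  f25: (p6, p15, p1) → 45.0881
  f26: (p6, p10, p1) → 7.5929
Σ area = 1148.968

Check V−E+F: 15 − 39 + 26 = 2.


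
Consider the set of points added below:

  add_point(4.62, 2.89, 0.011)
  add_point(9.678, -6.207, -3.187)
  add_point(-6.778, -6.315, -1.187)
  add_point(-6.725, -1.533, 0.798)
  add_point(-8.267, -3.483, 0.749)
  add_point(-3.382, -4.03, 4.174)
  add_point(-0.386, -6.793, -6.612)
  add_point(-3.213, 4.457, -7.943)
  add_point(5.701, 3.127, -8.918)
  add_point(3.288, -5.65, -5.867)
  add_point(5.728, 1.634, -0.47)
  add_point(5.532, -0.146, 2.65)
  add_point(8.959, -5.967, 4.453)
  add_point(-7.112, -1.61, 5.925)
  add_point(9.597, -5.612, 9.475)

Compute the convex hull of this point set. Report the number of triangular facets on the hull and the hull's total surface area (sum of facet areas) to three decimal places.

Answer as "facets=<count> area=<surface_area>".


Points on the hull: [0, 1, 2, 4, 6, 7, 8, 9, 10, 12, 13, 14] (12 of 15).

Facet areas (half cross-product norm):
  f1: (p14, p8, p1) → 65.8999
  f2: (p7, p6, p8) → 49.2257
  f3: (p7, p0, p8) → 39.7730
  f4: (p9, p8, p1) → 33.3482
  f5: (p9, p6, p1) → 5.5989
  f6: (p9, p6, p8) → 16.8767
  f7: (p2, p6, p14) → 78.7369
  f8: (p2, p7, p4) → 23.9377
  f9: (p2, p7, p6) → 48.3476
  f10: (p12, p14, p1) → 4.3138
  f11: (p12, p6, p1) → 39.7432
  f12: (p12, p6, p14) → 19.9846
  f13: (p10, p14, p8) → 28.4246
  f14: (p10, p0, p8) → 7.3964
  f15: (p10, p0, p14) → 10.3824
  f16: (p13, p7, p4) → 33.9213
  f17: (p13, p7, p0) → 75.9598
  f18: (p13, p0, p14) → 93.1510
  f19: (p13, p2, p4) → 8.0203
  f20: (p13, p2, p14) → 74.8612
Σ area = 757.903

Euler characteristic 12−30+20 = 2 ✓

facets=20 area=757.903


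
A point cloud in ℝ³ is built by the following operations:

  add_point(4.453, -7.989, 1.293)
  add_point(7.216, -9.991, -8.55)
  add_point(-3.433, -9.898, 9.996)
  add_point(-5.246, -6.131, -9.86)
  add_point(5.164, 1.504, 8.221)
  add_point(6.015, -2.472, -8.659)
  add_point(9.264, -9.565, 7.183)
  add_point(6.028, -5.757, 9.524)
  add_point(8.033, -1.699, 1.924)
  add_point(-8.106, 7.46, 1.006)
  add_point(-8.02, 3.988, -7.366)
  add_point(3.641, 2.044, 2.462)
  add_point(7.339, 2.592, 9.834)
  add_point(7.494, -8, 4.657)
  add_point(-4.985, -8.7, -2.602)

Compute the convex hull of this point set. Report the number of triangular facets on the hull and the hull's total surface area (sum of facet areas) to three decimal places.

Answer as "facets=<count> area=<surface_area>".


facets=18 area=1177.839

11 of the 15 inputs are extreme points: [1, 2, 3, 5, 6, 7, 8, 9, 10, 12, 14].

Area of each hull facet:
  f1: (p12, p2, p9) → 142.9198
  f2: (p12, p5, p9) → 158.3982
  f3: (p14, p2, p9) → 106.8855
  f4: (p10, p5, p9) → 68.1187
  f5: (p10, p5, p3) → 64.0254
  f6: (p10, p14, p9) → 62.9026
  f7: (p10, p14, p3) → 41.3167
  f8: (p1, p5, p3) → 44.7820
  f9: (p1, p14, p3) → 49.2149
  f10: (p1, p2, p6) → 102.8390
  f11: (p1, p14, p2) → 82.5461
  f12: (p7, p2, p6) → 27.3878
  f13: (p7, p12, p6) → 18.5638
  f14: (p7, p12, p2) → 36.9159
  f15: (p8, p12, p6) → 42.9185
  f16: (p8, p12, p5) → 23.3026
  f17: (p8, p1, p6) → 63.6899
  f18: (p8, p1, p5) → 41.1116
Σ area = 1177.839

Euler: V−E+F = 11−27+18 = 2.


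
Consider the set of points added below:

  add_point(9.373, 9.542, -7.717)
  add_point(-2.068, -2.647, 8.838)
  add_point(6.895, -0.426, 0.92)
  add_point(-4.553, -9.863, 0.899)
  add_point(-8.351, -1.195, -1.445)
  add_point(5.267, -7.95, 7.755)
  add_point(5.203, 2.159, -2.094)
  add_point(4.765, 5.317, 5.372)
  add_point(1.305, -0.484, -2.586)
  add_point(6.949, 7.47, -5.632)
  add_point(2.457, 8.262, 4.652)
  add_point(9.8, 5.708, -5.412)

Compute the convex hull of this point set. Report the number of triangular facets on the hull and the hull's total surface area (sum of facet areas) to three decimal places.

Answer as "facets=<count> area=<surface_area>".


8 of the 12 inputs are extreme points: [0, 1, 3, 4, 5, 7, 10, 11].

Triangle areas on the boundary:
  f1: (p1, p3, p4) → 50.8358
  f2: (p5, p3, p11) → 117.8759
  f3: (p5, p1, p3) → 48.1077
  f4: (p0, p3, p4) → 103.5867
  f5: (p0, p3, p11) → 36.1285
  f6: (p10, p1, p4) → 74.5036
  f7: (p10, p0, p4) → 110.8519
  f8: (p7, p5, p1) → 50.0325
  f9: (p7, p10, p1) → 20.4297
  f10: (p7, p5, p11) → 79.0494
  f11: (p7, p0, p11) → 23.8625
  f12: (p7, p10, p0) → 27.0582
Σ area = 742.322

Euler characteristic 8−18+12 = 2 ✓

facets=12 area=742.322


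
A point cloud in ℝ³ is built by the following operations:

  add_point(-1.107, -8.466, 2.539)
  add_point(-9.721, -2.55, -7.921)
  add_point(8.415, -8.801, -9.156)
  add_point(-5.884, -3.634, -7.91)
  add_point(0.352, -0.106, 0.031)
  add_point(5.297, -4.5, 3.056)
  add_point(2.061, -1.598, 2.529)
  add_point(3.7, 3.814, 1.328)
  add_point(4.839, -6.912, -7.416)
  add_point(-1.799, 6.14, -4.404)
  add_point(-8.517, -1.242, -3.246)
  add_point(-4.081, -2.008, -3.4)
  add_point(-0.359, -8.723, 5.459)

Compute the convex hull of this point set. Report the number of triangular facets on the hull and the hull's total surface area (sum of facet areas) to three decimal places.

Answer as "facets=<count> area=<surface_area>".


facets=12 area=631.472

Extreme-point indices: [0, 1, 2, 5, 7, 9, 10, 12] — 8 of 13 on the boundary.

Facet areas (half cross-product norm):
  f1: (p9, p2, p1) → 110.0437
  f2: (p7, p9, p2) → 70.5889
  f3: (p0, p2, p1) → 109.8602
  f4: (p0, p12, p1) → 11.3792
  f5: (p0, p12, p2) → 18.4171
  f6: (p10, p9, p1) → 24.3606
  f7: (p10, p12, p1) → 28.7289
  f8: (p10, p7, p9) → 41.0616
  f9: (p10, p7, p12) → 84.3797
  f10: (p5, p12, p2) → 47.5135
  f11: (p5, p7, p2) → 56.6910
  f12: (p5, p7, p12) → 28.4477
Σ area = 631.472

Euler: V−E+F = 8−18+12 = 2.


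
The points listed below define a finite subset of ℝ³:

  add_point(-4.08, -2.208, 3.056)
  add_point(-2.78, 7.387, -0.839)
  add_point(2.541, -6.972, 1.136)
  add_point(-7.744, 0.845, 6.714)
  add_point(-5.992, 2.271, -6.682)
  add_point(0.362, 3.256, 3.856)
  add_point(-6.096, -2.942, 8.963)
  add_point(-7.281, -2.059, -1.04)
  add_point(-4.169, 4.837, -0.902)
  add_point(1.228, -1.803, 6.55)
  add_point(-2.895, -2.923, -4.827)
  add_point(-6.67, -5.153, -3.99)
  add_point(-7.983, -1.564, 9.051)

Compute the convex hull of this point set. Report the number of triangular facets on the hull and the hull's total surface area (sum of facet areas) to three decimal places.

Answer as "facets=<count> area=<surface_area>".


Hull vertices (11/13): indices [1, 2, 3, 4, 5, 6, 7, 9, 10, 11, 12].

Triangle areas on the boundary:
  f1: (p3, p4, p1) → 46.8101
  f2: (p10, p11, p2) → 19.8846
  f3: (p10, p11, p4) → 14.0986
  f4: (p10, p1, p2) → 49.1426
  f5: (p10, p4, p1) → 26.4219
  f6: (p6, p9, p12) → 6.6497
  f7: (p6, p9, p2) → 28.4041
  f8: (p6, p11, p12) → 15.2988
  f9: (p6, p11, p2) → 61.6796
  f10: (p5, p1, p2) → 33.1631
  f11: (p5, p9, p2) → 21.0906
  f12: (p5, p9, p12) → 27.6446
  f13: (p5, p3, p12) → 13.1735
  f14: (p5, p3, p1) → 31.2201
  f15: (p7, p11, p4) → 15.4756
  f16: (p7, p3, p4) → 25.4139
  f17: (p7, p11, p12) → 15.0499
  f18: (p7, p3, p12) → 12.7709
Σ area = 463.392

Euler: V−E+F = 11−27+18 = 2.

facets=18 area=463.392


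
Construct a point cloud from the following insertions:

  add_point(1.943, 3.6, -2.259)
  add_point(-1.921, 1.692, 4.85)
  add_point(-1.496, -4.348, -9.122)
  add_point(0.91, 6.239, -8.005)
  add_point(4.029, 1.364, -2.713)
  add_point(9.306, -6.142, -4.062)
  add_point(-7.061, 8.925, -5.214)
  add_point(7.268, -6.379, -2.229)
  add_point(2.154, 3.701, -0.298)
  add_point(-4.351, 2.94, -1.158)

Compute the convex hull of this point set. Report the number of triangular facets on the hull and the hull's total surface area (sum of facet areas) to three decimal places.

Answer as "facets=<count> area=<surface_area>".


facets=14 area=479.684

9 of the 10 inputs are extreme points: [1, 2, 3, 4, 5, 6, 7, 8, 9].

Area of each hull facet:
  f1: (p3, p2, p6) → 47.9655
  f2: (p3, p2, p5) → 65.5224
  f3: (p9, p2, p6) → 42.0431
  f4: (p9, p1, p6) → 16.7364
  f5: (p9, p1, p2) → 33.2385
  f6: (p7, p2, p5) → 15.4091
  f7: (p7, p1, p5) → 12.4911
  f8: (p7, p1, p2) → 76.3759
  f9: (p8, p1, p5) → 41.2931
  f10: (p8, p1, p6) → 40.0814
  f11: (p8, p3, p6) → 36.2967
  f12: (p4, p3, p5) → 28.2021
  f13: (p4, p8, p5) → 9.1050
  f14: (p4, p8, p3) → 14.9237
Σ area = 479.684

Euler: V−E+F = 9−21+14 = 2.


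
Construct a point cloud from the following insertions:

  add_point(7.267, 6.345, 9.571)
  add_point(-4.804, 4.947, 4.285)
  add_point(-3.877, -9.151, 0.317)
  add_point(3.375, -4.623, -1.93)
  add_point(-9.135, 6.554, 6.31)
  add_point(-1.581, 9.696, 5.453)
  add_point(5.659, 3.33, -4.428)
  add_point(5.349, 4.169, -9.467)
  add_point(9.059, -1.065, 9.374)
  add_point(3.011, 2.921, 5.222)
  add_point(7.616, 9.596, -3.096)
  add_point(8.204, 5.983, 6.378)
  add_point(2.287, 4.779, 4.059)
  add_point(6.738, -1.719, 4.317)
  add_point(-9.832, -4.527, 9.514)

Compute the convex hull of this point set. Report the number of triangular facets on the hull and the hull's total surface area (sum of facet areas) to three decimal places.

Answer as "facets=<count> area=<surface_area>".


Hull vertices (10/15): indices [0, 2, 3, 4, 5, 7, 8, 10, 11, 14].

Area of each hull facet:
  f1: (p2, p8, p14) → 103.2101
  f2: (p0, p8, p14) → 73.1188
  f3: (p3, p7, p8) → 74.1900
  f4: (p3, p2, p8) → 55.8558
  f5: (p3, p2, p7) → 37.8624
  f6: (p4, p0, p14) → 96.6305
  f7: (p4, p0, p5) → 33.2391
  f8: (p4, p2, p14) → 68.1466
  f9: (p4, p2, p7) → 158.6861
  f10: (p10, p0, p5) → 60.4693
  f11: (p10, p4, p5) → 34.7130
  f12: (p10, p4, p7) → 84.2810
  f13: (p10, p7, p8) → 70.3103
  f14: (p11, p0, p8) → 12.5171
  f15: (p11, p10, p8) → 28.1580
  f16: (p11, p10, p0) → 9.3502
Σ area = 1000.738

Euler: V−E+F = 10−24+16 = 2.

facets=16 area=1000.738


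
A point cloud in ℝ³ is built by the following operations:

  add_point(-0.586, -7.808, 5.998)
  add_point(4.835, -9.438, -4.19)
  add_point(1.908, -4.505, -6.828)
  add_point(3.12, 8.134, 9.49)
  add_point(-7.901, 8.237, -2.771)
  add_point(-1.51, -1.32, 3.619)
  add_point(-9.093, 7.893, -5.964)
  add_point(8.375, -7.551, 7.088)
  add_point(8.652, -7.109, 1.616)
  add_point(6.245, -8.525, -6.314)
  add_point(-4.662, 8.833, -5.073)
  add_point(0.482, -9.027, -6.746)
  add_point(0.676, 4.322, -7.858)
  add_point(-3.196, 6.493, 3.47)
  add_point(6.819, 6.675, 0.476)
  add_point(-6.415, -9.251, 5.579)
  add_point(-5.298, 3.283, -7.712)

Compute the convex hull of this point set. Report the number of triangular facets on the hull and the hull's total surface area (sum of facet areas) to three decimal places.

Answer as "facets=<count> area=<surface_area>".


facets=24 area=1101.107

Extreme-point indices: [1, 3, 4, 6, 7, 8, 9, 10, 11, 12, 13, 14, 15, 16] — 14 of 17 on the boundary.

Per-facet area ½‖(b−a)×(c−a)‖:
  f1: (p10, p12, p6) → 15.1621
  f2: (p4, p15, p6) → 31.3460
  f3: (p4, p10, p6) → 6.6834
  f4: (p4, p10, p3) → 32.9147
  f5: (p7, p15, p3) → 122.7923
  f6: (p11, p15, p6) → 132.6348
  f7: (p14, p10, p3) → 63.6703
  f8: (p14, p10, p12) → 39.9353
  f9: (p14, p7, p8) → 37.8873
  f10: (p14, p7, p3) → 75.8736
  f11: (p13, p15, p3) → 69.9745
  f12: (p13, p4, p3) → 15.0356
  f13: (p13, p4, p15) → 63.6329
  f14: (p16, p12, p6) → 16.5467
  f15: (p16, p11, p6) → 17.7970
  f16: (p16, p11, p12) → 39.9119
  f17: (p9, p11, p12) → 38.6828
  f18: (p9, p14, p8) → 58.5712
  f19: (p9, p14, p12) → 74.3073
  f20: (p9, p7, p8) → 9.5297
  f21: (p1, p7, p15) → 81.8764
  f22: (p1, p9, p7) → 13.7249
  f23: (p1, p11, p15) → 35.7612
  f24: (p1, p9, p11) → 6.8554
Σ area = 1101.107

Euler: V−E+F = 14−36+24 = 2.


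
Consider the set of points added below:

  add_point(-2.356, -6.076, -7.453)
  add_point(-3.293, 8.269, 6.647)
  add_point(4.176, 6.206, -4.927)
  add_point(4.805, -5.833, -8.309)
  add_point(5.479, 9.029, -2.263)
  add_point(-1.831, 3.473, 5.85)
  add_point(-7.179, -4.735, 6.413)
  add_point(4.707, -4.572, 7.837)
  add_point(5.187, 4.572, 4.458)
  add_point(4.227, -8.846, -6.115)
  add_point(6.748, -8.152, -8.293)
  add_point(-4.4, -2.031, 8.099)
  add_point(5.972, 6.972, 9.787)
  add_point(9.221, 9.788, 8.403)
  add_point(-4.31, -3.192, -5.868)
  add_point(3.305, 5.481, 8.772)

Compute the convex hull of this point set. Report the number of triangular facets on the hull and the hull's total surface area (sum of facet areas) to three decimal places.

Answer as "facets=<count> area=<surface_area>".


facets=22 area=964.433

Points on the hull: [0, 1, 2, 3, 4, 6, 7, 9, 10, 11, 12, 13, 14] (13 of 16).

Triangle areas on the boundary:
  f1: (p7, p9, p6) → 86.4029
  f2: (p10, p7, p13) → 122.7343
  f3: (p10, p7, p9) → 21.1038
  f4: (p10, p2, p3) → 12.1341
  f5: (p14, p1, p6) → 85.0629
  f6: (p14, p1, p2) → 86.8631
  f7: (p12, p7, p13) → 20.4846
  f8: (p12, p1, p13) → 19.3529
  f9: (p4, p10, p13) → 96.8070
  f10: (p4, p10, p2) → 20.1687
  f11: (p4, p1, p13) → 63.9142
  f12: (p4, p1, p2) → 25.1359
  f13: (p0, p2, p3) → 45.1202
  f14: (p0, p14, p2) → 23.5435
  f15: (p0, p10, p3) → 8.6424
  f16: (p0, p10, p9) → 10.8763
  f17: (p0, p9, p6) → 52.8880
  f18: (p0, p14, p6) → 22.0194
  f19: (p11, p1, p6) → 16.9196
  f20: (p11, p12, p1) → 51.4714
  f21: (p11, p7, p6) → 17.8570
  f22: (p11, p12, p7) → 54.9312
Σ area = 964.433

Euler: V−E+F = 13−33+22 = 2.


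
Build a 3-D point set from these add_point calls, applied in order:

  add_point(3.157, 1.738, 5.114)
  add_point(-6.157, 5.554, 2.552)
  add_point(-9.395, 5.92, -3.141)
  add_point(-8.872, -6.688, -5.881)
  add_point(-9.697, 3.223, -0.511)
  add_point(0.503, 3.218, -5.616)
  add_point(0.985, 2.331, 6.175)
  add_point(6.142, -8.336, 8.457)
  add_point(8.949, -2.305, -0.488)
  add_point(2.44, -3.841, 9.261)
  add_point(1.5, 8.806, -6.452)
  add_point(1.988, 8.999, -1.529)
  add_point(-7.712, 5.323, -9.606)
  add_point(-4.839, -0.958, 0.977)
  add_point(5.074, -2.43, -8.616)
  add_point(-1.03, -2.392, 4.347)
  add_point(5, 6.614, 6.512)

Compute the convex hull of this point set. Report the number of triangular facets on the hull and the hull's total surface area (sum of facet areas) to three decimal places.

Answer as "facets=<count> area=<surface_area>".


facets=20 area=1010.269

Extreme-point indices: [1, 2, 3, 4, 7, 8, 9, 10, 11, 12, 14, 16] — 12 of 17 on the boundary.

Facet areas (half cross-product norm):
  f1: (p1, p9, p4) → 34.7134
  f2: (p1, p16, p9) → 64.4397
  f3: (p1, p2, p4) → 9.8752
  f4: (p1, p16, p11) → 42.6077
  f5: (p1, p2, p11) → 31.9309
  f6: (p10, p14, p12) → 61.6396
  f7: (p10, p2, p11) → 28.6080
  f8: (p10, p2, p12) → 34.5043
  f9: (p10, p14, p8) → 53.9150
  f10: (p10, p16, p8) → 76.4719
  f11: (p10, p16, p11) → 8.6408
  f12: (p7, p14, p8) → 39.8351
  f13: (p7, p16, p8) → 66.1733
  f14: (p7, p16, p9) → 27.4691
  f15: (p3, p7, p14) → 131.1889
  f16: (p3, p14, p12) → 85.2870
  f17: (p3, p9, p4) → 95.6975
  f18: (p3, p7, p9) → 55.5410
  f19: (p3, p2, p4) → 20.4434
  f20: (p3, p2, p12) → 41.2875
Σ area = 1010.269

Check V−E+F: 12 − 30 + 20 = 2.


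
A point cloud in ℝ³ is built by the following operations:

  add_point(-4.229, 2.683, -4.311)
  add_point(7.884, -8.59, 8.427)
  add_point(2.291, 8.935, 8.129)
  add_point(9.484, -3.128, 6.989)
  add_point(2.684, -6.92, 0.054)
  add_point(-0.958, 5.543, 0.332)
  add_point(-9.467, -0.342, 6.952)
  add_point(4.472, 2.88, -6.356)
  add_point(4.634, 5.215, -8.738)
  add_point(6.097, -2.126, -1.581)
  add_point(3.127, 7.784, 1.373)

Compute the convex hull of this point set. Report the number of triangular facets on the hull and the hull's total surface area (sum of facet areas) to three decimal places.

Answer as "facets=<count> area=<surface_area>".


Hull vertices (10/11): indices [0, 1, 2, 3, 4, 5, 6, 8, 9, 10].

Per-facet area ½‖(b−a)×(c−a)‖:
  f1: (p1, p2, p6) → 129.5110
  f2: (p1, p2, p3) → 31.8628
  f3: (p1, p4, p6) → 76.7549
  f4: (p0, p4, p6) → 77.8349
  f5: (p0, p4, p8) → 63.8765
  f6: (p0, p2, p6) → 88.1087
  f7: (p0, p5, p2) → 6.2192
  f8: (p9, p4, p8) → 23.6922
  f9: (p9, p1, p4) → 30.4649
  f10: (p9, p8, p3) → 30.7875
  f11: (p9, p1, p3) → 26.4940
  f12: (p10, p5, p2) → 16.1870
  f13: (p10, p2, p3) → 46.6444
  f14: (p10, p8, p3) → 72.2075
  f15: (p10, p0, p8) → 47.3108
  f16: (p10, p0, p5) → 8.8921
Σ area = 776.849

Euler characteristic 10−24+16 = 2 ✓

facets=16 area=776.849


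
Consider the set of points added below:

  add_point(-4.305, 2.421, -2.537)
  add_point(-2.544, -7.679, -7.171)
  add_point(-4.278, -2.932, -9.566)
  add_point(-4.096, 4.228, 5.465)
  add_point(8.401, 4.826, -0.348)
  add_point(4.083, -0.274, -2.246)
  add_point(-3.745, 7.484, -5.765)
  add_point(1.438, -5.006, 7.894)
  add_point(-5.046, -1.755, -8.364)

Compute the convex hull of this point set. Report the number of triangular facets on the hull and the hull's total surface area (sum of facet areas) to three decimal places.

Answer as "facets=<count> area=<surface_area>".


8 of the 9 inputs are extreme points: [1, 2, 3, 4, 5, 6, 7, 8].

Area of each hull facet:
  f1: (p2, p6, p8) → 6.1611
  f2: (p2, p6, p4) → 75.2743
  f3: (p2, p1, p8) → 4.7603
  f4: (p2, p1, p4) → 48.7742
  f5: (p3, p6, p8) → 56.6446
  f6: (p3, p1, p8) → 48.6726
  f7: (p3, p1, p7) → 85.5719
  f8: (p3, p6, p4) → 72.3100
  f9: (p3, p7, p4) → 71.9861
  f10: (p5, p7, p4) → 39.0961
  f11: (p5, p1, p4) → 7.0921
  f12: (p5, p1, p7) → 63.7485
Σ area = 580.092

Check V−E+F: 8 − 18 + 12 = 2.

facets=12 area=580.092
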